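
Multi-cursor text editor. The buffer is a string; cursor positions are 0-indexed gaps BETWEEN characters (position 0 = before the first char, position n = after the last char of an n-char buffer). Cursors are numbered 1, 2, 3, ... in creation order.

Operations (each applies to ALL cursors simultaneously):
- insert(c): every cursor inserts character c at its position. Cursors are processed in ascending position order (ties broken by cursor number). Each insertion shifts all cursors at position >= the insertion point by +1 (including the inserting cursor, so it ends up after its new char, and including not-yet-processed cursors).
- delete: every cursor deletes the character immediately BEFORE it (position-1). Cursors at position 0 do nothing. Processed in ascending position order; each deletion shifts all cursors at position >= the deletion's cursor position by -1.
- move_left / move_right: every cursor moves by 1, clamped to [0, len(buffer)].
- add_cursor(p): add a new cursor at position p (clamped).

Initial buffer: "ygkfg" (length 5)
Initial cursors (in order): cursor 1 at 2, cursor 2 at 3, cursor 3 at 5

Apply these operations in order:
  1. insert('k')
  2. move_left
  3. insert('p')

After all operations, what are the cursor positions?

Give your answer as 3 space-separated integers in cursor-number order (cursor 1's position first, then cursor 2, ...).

After op 1 (insert('k')): buffer="ygkkkfgk" (len 8), cursors c1@3 c2@5 c3@8, authorship ..1.2..3
After op 2 (move_left): buffer="ygkkkfgk" (len 8), cursors c1@2 c2@4 c3@7, authorship ..1.2..3
After op 3 (insert('p')): buffer="ygpkkpkfgpk" (len 11), cursors c1@3 c2@6 c3@10, authorship ..11.22..33

Answer: 3 6 10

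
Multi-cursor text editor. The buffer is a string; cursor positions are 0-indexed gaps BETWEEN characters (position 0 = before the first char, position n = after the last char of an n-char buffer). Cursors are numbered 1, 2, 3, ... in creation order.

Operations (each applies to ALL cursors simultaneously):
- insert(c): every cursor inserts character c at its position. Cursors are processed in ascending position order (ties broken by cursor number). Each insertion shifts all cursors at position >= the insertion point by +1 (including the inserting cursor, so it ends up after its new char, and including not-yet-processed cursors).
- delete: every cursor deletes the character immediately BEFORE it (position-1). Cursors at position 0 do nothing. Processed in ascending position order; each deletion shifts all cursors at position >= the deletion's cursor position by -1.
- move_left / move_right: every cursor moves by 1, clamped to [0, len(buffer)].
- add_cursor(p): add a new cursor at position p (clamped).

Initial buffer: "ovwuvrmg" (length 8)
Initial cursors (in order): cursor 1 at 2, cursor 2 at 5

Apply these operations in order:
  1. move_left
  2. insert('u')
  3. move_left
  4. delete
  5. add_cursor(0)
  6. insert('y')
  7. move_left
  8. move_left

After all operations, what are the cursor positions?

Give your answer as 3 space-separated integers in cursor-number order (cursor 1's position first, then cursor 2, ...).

Answer: 0 4 0

Derivation:
After op 1 (move_left): buffer="ovwuvrmg" (len 8), cursors c1@1 c2@4, authorship ........
After op 2 (insert('u')): buffer="ouvwuuvrmg" (len 10), cursors c1@2 c2@6, authorship .1...2....
After op 3 (move_left): buffer="ouvwuuvrmg" (len 10), cursors c1@1 c2@5, authorship .1...2....
After op 4 (delete): buffer="uvwuvrmg" (len 8), cursors c1@0 c2@3, authorship 1..2....
After op 5 (add_cursor(0)): buffer="uvwuvrmg" (len 8), cursors c1@0 c3@0 c2@3, authorship 1..2....
After op 6 (insert('y')): buffer="yyuvwyuvrmg" (len 11), cursors c1@2 c3@2 c2@6, authorship 131..22....
After op 7 (move_left): buffer="yyuvwyuvrmg" (len 11), cursors c1@1 c3@1 c2@5, authorship 131..22....
After op 8 (move_left): buffer="yyuvwyuvrmg" (len 11), cursors c1@0 c3@0 c2@4, authorship 131..22....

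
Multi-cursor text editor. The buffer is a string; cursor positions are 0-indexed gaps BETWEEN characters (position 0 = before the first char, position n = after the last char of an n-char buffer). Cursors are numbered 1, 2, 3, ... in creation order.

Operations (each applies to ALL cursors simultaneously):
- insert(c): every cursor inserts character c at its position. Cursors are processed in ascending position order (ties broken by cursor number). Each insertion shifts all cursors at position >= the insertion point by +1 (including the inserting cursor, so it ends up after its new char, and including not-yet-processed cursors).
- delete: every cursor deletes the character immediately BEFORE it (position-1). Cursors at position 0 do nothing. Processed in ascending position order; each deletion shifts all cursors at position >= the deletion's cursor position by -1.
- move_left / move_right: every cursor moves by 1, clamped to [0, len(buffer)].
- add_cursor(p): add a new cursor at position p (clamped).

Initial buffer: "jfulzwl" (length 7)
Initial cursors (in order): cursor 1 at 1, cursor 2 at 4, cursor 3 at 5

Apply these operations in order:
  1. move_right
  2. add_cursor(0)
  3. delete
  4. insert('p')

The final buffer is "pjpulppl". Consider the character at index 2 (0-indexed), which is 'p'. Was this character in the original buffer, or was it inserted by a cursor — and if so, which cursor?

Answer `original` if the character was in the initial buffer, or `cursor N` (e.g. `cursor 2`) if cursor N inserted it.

Answer: cursor 1

Derivation:
After op 1 (move_right): buffer="jfulzwl" (len 7), cursors c1@2 c2@5 c3@6, authorship .......
After op 2 (add_cursor(0)): buffer="jfulzwl" (len 7), cursors c4@0 c1@2 c2@5 c3@6, authorship .......
After op 3 (delete): buffer="jull" (len 4), cursors c4@0 c1@1 c2@3 c3@3, authorship ....
After op 4 (insert('p')): buffer="pjpulppl" (len 8), cursors c4@1 c1@3 c2@7 c3@7, authorship 4.1..23.
Authorship (.=original, N=cursor N): 4 . 1 . . 2 3 .
Index 2: author = 1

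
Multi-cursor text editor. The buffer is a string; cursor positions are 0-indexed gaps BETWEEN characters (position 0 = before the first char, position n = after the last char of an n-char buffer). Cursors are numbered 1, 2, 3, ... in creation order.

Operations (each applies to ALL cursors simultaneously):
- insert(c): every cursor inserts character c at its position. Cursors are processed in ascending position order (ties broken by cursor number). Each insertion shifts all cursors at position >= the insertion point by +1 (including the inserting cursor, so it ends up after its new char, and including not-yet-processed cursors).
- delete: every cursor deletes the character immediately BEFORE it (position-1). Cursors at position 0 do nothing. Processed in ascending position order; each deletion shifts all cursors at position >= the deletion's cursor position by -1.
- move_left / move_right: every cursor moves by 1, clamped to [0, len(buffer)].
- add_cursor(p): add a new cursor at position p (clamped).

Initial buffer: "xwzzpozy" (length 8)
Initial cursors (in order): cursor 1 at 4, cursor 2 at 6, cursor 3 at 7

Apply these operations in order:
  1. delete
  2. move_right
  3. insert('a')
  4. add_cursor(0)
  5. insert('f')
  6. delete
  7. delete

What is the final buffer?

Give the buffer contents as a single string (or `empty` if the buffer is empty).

After op 1 (delete): buffer="xwzpy" (len 5), cursors c1@3 c2@4 c3@4, authorship .....
After op 2 (move_right): buffer="xwzpy" (len 5), cursors c1@4 c2@5 c3@5, authorship .....
After op 3 (insert('a')): buffer="xwzpayaa" (len 8), cursors c1@5 c2@8 c3@8, authorship ....1.23
After op 4 (add_cursor(0)): buffer="xwzpayaa" (len 8), cursors c4@0 c1@5 c2@8 c3@8, authorship ....1.23
After op 5 (insert('f')): buffer="fxwzpafyaaff" (len 12), cursors c4@1 c1@7 c2@12 c3@12, authorship 4....11.2323
After op 6 (delete): buffer="xwzpayaa" (len 8), cursors c4@0 c1@5 c2@8 c3@8, authorship ....1.23
After op 7 (delete): buffer="xwzpy" (len 5), cursors c4@0 c1@4 c2@5 c3@5, authorship .....

Answer: xwzpy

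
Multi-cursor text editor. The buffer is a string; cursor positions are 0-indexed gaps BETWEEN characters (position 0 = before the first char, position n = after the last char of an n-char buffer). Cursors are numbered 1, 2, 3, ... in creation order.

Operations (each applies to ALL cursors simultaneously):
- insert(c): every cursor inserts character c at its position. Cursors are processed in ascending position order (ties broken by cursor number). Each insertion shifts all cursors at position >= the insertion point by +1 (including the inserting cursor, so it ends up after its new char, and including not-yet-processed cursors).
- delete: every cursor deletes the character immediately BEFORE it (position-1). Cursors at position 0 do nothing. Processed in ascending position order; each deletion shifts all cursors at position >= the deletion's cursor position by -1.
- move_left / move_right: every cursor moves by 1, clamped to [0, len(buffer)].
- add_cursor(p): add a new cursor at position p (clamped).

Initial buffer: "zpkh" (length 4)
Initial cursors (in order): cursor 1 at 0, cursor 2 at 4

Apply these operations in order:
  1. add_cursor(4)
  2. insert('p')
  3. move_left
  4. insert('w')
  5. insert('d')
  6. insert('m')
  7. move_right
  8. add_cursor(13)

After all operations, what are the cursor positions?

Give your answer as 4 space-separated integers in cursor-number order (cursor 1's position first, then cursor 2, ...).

Answer: 4 16 16 13

Derivation:
After op 1 (add_cursor(4)): buffer="zpkh" (len 4), cursors c1@0 c2@4 c3@4, authorship ....
After op 2 (insert('p')): buffer="pzpkhpp" (len 7), cursors c1@1 c2@7 c3@7, authorship 1....23
After op 3 (move_left): buffer="pzpkhpp" (len 7), cursors c1@0 c2@6 c3@6, authorship 1....23
After op 4 (insert('w')): buffer="wpzpkhpwwp" (len 10), cursors c1@1 c2@9 c3@9, authorship 11....2233
After op 5 (insert('d')): buffer="wdpzpkhpwwddp" (len 13), cursors c1@2 c2@12 c3@12, authorship 111....223233
After op 6 (insert('m')): buffer="wdmpzpkhpwwddmmp" (len 16), cursors c1@3 c2@15 c3@15, authorship 1111....22323233
After op 7 (move_right): buffer="wdmpzpkhpwwddmmp" (len 16), cursors c1@4 c2@16 c3@16, authorship 1111....22323233
After op 8 (add_cursor(13)): buffer="wdmpzpkhpwwddmmp" (len 16), cursors c1@4 c4@13 c2@16 c3@16, authorship 1111....22323233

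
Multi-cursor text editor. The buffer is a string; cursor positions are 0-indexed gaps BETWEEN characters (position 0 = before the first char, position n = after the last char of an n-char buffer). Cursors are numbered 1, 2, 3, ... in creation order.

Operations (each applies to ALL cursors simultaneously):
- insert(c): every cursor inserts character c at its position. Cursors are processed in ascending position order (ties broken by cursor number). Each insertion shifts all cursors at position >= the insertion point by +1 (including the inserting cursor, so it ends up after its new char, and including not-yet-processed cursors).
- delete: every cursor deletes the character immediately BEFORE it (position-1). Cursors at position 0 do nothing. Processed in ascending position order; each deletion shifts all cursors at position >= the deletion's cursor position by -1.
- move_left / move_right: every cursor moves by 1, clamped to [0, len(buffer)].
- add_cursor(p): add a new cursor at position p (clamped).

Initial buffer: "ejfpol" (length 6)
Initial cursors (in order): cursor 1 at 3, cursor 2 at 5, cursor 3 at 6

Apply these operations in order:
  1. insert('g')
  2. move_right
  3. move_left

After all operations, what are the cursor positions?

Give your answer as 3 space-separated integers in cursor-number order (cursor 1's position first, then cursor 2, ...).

After op 1 (insert('g')): buffer="ejfgpoglg" (len 9), cursors c1@4 c2@7 c3@9, authorship ...1..2.3
After op 2 (move_right): buffer="ejfgpoglg" (len 9), cursors c1@5 c2@8 c3@9, authorship ...1..2.3
After op 3 (move_left): buffer="ejfgpoglg" (len 9), cursors c1@4 c2@7 c3@8, authorship ...1..2.3

Answer: 4 7 8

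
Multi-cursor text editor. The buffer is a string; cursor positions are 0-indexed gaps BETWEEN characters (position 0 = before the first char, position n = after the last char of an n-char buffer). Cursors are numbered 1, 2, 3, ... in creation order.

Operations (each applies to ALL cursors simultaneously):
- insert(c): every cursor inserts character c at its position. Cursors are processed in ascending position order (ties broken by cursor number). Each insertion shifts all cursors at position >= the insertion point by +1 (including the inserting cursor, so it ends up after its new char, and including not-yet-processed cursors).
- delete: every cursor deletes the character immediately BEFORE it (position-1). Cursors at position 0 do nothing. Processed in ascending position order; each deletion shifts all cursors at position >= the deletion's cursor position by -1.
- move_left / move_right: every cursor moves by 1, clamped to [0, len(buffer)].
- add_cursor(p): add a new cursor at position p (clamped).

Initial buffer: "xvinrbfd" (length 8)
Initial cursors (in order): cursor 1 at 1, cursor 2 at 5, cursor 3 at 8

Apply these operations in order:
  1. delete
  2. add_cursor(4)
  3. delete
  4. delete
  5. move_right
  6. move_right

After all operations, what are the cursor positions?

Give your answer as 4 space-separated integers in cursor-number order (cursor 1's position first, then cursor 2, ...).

Answer: 0 0 0 0

Derivation:
After op 1 (delete): buffer="vinbf" (len 5), cursors c1@0 c2@3 c3@5, authorship .....
After op 2 (add_cursor(4)): buffer="vinbf" (len 5), cursors c1@0 c2@3 c4@4 c3@5, authorship .....
After op 3 (delete): buffer="vi" (len 2), cursors c1@0 c2@2 c3@2 c4@2, authorship ..
After op 4 (delete): buffer="" (len 0), cursors c1@0 c2@0 c3@0 c4@0, authorship 
After op 5 (move_right): buffer="" (len 0), cursors c1@0 c2@0 c3@0 c4@0, authorship 
After op 6 (move_right): buffer="" (len 0), cursors c1@0 c2@0 c3@0 c4@0, authorship 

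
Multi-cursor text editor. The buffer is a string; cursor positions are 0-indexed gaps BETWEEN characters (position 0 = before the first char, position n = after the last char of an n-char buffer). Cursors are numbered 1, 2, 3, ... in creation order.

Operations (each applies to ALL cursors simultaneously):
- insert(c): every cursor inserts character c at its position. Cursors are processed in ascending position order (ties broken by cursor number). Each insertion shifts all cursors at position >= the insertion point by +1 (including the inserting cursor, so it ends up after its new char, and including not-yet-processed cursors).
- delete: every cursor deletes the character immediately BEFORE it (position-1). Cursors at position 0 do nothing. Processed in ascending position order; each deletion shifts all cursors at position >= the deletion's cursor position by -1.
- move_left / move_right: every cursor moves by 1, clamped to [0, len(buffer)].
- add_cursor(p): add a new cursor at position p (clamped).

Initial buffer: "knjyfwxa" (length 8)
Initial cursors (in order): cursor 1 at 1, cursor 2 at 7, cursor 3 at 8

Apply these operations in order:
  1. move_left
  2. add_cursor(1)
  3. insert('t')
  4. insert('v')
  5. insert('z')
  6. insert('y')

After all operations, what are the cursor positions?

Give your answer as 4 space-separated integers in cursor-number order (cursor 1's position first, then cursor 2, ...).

Answer: 4 18 23 9

Derivation:
After op 1 (move_left): buffer="knjyfwxa" (len 8), cursors c1@0 c2@6 c3@7, authorship ........
After op 2 (add_cursor(1)): buffer="knjyfwxa" (len 8), cursors c1@0 c4@1 c2@6 c3@7, authorship ........
After op 3 (insert('t')): buffer="tktnjyfwtxta" (len 12), cursors c1@1 c4@3 c2@9 c3@11, authorship 1.4.....2.3.
After op 4 (insert('v')): buffer="tvktvnjyfwtvxtva" (len 16), cursors c1@2 c4@5 c2@12 c3@15, authorship 11.44.....22.33.
After op 5 (insert('z')): buffer="tvzktvznjyfwtvzxtvza" (len 20), cursors c1@3 c4@7 c2@15 c3@19, authorship 111.444.....222.333.
After op 6 (insert('y')): buffer="tvzyktvzynjyfwtvzyxtvzya" (len 24), cursors c1@4 c4@9 c2@18 c3@23, authorship 1111.4444.....2222.3333.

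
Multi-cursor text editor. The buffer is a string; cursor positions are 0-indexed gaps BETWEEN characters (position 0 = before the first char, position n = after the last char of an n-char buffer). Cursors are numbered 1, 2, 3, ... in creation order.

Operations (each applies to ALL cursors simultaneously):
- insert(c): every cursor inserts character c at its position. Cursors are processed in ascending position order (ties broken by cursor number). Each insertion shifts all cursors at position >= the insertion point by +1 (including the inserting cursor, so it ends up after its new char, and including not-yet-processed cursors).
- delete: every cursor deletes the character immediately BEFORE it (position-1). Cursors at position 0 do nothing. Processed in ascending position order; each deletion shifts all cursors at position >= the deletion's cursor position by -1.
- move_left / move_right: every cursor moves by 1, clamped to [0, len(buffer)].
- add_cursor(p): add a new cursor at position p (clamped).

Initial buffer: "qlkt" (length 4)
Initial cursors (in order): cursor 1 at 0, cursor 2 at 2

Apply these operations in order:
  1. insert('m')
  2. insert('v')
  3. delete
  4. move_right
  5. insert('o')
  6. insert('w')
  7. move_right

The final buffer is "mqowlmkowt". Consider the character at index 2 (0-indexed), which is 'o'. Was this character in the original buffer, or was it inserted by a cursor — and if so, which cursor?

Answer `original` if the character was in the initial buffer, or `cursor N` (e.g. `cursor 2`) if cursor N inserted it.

Answer: cursor 1

Derivation:
After op 1 (insert('m')): buffer="mqlmkt" (len 6), cursors c1@1 c2@4, authorship 1..2..
After op 2 (insert('v')): buffer="mvqlmvkt" (len 8), cursors c1@2 c2@6, authorship 11..22..
After op 3 (delete): buffer="mqlmkt" (len 6), cursors c1@1 c2@4, authorship 1..2..
After op 4 (move_right): buffer="mqlmkt" (len 6), cursors c1@2 c2@5, authorship 1..2..
After op 5 (insert('o')): buffer="mqolmkot" (len 8), cursors c1@3 c2@7, authorship 1.1.2.2.
After op 6 (insert('w')): buffer="mqowlmkowt" (len 10), cursors c1@4 c2@9, authorship 1.11.2.22.
After op 7 (move_right): buffer="mqowlmkowt" (len 10), cursors c1@5 c2@10, authorship 1.11.2.22.
Authorship (.=original, N=cursor N): 1 . 1 1 . 2 . 2 2 .
Index 2: author = 1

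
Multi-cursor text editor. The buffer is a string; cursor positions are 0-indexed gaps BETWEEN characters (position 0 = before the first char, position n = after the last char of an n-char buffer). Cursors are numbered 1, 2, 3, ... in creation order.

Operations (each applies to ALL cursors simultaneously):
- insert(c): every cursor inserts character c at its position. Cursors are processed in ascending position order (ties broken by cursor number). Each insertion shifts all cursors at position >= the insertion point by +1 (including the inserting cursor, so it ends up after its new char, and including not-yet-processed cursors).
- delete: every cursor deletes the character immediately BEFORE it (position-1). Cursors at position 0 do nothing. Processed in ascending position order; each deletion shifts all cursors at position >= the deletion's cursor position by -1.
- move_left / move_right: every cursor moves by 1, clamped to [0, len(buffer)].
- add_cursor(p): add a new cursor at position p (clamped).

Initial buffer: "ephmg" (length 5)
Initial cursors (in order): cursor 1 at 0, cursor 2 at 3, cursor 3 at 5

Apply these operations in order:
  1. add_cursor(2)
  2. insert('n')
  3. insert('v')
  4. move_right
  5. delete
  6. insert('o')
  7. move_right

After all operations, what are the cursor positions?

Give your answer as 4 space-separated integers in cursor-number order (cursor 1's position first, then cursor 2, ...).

After op 1 (add_cursor(2)): buffer="ephmg" (len 5), cursors c1@0 c4@2 c2@3 c3@5, authorship .....
After op 2 (insert('n')): buffer="nepnhnmgn" (len 9), cursors c1@1 c4@4 c2@6 c3@9, authorship 1..4.2..3
After op 3 (insert('v')): buffer="nvepnvhnvmgnv" (len 13), cursors c1@2 c4@6 c2@9 c3@13, authorship 11..44.22..33
After op 4 (move_right): buffer="nvepnvhnvmgnv" (len 13), cursors c1@3 c4@7 c2@10 c3@13, authorship 11..44.22..33
After op 5 (delete): buffer="nvpnvnvgn" (len 9), cursors c1@2 c4@5 c2@7 c3@9, authorship 11.4422.3
After op 6 (insert('o')): buffer="nvopnvonvogno" (len 13), cursors c1@3 c4@7 c2@10 c3@13, authorship 111.444222.33
After op 7 (move_right): buffer="nvopnvonvogno" (len 13), cursors c1@4 c4@8 c2@11 c3@13, authorship 111.444222.33

Answer: 4 11 13 8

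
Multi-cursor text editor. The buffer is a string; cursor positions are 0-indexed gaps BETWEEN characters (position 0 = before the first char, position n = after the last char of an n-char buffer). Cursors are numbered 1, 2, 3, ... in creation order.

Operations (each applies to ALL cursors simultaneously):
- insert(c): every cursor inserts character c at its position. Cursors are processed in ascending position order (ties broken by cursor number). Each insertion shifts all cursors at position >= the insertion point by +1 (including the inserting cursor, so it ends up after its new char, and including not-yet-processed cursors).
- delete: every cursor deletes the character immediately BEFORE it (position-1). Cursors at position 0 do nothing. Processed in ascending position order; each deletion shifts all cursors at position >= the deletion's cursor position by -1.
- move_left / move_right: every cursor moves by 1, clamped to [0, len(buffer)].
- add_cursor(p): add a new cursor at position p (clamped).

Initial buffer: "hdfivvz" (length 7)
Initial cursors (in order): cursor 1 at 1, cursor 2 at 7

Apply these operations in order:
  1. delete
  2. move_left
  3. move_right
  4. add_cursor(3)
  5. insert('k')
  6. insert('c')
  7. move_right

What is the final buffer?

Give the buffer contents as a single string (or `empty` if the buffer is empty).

Answer: dkcfikcvvkc

Derivation:
After op 1 (delete): buffer="dfivv" (len 5), cursors c1@0 c2@5, authorship .....
After op 2 (move_left): buffer="dfivv" (len 5), cursors c1@0 c2@4, authorship .....
After op 3 (move_right): buffer="dfivv" (len 5), cursors c1@1 c2@5, authorship .....
After op 4 (add_cursor(3)): buffer="dfivv" (len 5), cursors c1@1 c3@3 c2@5, authorship .....
After op 5 (insert('k')): buffer="dkfikvvk" (len 8), cursors c1@2 c3@5 c2@8, authorship .1..3..2
After op 6 (insert('c')): buffer="dkcfikcvvkc" (len 11), cursors c1@3 c3@7 c2@11, authorship .11..33..22
After op 7 (move_right): buffer="dkcfikcvvkc" (len 11), cursors c1@4 c3@8 c2@11, authorship .11..33..22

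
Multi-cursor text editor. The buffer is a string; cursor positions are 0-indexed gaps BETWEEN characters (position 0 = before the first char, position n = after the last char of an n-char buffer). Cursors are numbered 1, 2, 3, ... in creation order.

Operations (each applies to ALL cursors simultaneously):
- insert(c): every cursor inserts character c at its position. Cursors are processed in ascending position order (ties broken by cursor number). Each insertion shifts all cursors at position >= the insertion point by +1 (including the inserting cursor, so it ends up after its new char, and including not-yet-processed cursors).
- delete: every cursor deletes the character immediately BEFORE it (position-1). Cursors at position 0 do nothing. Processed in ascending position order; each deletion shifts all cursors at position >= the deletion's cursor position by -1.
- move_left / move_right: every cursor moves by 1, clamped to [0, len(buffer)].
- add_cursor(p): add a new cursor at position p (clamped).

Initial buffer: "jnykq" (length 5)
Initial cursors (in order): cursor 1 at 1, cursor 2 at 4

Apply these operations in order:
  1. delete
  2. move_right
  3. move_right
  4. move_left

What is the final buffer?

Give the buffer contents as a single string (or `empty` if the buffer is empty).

Answer: nyq

Derivation:
After op 1 (delete): buffer="nyq" (len 3), cursors c1@0 c2@2, authorship ...
After op 2 (move_right): buffer="nyq" (len 3), cursors c1@1 c2@3, authorship ...
After op 3 (move_right): buffer="nyq" (len 3), cursors c1@2 c2@3, authorship ...
After op 4 (move_left): buffer="nyq" (len 3), cursors c1@1 c2@2, authorship ...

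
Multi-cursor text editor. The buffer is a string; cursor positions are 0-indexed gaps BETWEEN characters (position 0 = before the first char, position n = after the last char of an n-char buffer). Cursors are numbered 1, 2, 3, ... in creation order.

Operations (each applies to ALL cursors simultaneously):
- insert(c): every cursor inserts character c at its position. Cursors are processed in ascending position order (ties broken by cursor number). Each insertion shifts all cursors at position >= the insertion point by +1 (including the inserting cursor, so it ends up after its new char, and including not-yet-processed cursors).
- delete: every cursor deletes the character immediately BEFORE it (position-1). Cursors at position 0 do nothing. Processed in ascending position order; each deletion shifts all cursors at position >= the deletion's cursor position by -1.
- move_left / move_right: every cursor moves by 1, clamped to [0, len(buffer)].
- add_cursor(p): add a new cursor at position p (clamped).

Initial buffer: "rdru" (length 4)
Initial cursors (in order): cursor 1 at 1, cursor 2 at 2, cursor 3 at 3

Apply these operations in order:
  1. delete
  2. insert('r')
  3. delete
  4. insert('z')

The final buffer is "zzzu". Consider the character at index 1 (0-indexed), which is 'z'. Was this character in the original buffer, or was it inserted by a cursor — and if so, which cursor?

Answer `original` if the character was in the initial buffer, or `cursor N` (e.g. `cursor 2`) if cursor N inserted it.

Answer: cursor 2

Derivation:
After op 1 (delete): buffer="u" (len 1), cursors c1@0 c2@0 c3@0, authorship .
After op 2 (insert('r')): buffer="rrru" (len 4), cursors c1@3 c2@3 c3@3, authorship 123.
After op 3 (delete): buffer="u" (len 1), cursors c1@0 c2@0 c3@0, authorship .
After op 4 (insert('z')): buffer="zzzu" (len 4), cursors c1@3 c2@3 c3@3, authorship 123.
Authorship (.=original, N=cursor N): 1 2 3 .
Index 1: author = 2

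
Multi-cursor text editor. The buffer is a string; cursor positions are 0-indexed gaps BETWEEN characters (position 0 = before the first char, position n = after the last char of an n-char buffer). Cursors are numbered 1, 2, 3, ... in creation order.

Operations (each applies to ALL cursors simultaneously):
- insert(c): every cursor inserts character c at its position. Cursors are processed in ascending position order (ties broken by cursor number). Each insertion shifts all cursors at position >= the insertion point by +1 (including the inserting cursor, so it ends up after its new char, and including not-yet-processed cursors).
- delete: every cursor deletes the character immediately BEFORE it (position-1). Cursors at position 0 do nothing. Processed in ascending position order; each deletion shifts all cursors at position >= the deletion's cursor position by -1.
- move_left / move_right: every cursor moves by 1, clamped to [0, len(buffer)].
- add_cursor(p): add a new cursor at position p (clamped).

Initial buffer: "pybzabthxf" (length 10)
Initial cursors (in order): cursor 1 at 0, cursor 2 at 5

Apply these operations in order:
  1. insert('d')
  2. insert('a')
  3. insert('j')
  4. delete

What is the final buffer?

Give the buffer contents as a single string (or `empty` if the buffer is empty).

Answer: dapybzadabthxf

Derivation:
After op 1 (insert('d')): buffer="dpybzadbthxf" (len 12), cursors c1@1 c2@7, authorship 1.....2.....
After op 2 (insert('a')): buffer="dapybzadabthxf" (len 14), cursors c1@2 c2@9, authorship 11.....22.....
After op 3 (insert('j')): buffer="dajpybzadajbthxf" (len 16), cursors c1@3 c2@11, authorship 111.....222.....
After op 4 (delete): buffer="dapybzadabthxf" (len 14), cursors c1@2 c2@9, authorship 11.....22.....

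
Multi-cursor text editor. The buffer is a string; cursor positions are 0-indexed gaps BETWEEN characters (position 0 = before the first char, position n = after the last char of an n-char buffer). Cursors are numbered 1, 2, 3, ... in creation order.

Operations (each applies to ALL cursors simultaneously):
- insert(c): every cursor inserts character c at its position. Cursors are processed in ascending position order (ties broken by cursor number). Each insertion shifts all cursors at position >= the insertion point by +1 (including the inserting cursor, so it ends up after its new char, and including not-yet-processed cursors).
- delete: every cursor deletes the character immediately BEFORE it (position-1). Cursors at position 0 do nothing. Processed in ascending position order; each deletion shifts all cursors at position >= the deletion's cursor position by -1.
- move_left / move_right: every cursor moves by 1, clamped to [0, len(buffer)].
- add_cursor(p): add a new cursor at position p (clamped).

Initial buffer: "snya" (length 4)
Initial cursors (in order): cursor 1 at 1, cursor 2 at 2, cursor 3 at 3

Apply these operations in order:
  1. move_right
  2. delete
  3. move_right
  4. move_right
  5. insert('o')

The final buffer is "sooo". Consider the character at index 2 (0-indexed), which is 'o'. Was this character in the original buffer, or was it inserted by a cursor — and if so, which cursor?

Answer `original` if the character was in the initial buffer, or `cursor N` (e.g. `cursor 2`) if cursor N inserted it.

After op 1 (move_right): buffer="snya" (len 4), cursors c1@2 c2@3 c3@4, authorship ....
After op 2 (delete): buffer="s" (len 1), cursors c1@1 c2@1 c3@1, authorship .
After op 3 (move_right): buffer="s" (len 1), cursors c1@1 c2@1 c3@1, authorship .
After op 4 (move_right): buffer="s" (len 1), cursors c1@1 c2@1 c3@1, authorship .
After op 5 (insert('o')): buffer="sooo" (len 4), cursors c1@4 c2@4 c3@4, authorship .123
Authorship (.=original, N=cursor N): . 1 2 3
Index 2: author = 2

Answer: cursor 2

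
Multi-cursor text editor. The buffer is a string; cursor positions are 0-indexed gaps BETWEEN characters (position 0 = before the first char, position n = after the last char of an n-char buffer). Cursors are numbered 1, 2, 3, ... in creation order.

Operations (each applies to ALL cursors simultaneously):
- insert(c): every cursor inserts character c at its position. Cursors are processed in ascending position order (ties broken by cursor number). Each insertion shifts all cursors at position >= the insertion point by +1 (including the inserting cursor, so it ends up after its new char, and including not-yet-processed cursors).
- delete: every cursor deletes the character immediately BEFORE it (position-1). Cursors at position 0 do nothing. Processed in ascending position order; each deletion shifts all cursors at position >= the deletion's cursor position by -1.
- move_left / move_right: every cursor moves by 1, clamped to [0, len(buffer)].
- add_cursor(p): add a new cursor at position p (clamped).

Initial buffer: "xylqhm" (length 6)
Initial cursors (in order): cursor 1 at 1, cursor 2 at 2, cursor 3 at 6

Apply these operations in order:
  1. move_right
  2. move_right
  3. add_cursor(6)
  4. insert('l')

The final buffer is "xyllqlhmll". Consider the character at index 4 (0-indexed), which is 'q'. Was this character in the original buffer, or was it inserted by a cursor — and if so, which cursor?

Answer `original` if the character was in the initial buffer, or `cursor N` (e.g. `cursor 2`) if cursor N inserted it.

After op 1 (move_right): buffer="xylqhm" (len 6), cursors c1@2 c2@3 c3@6, authorship ......
After op 2 (move_right): buffer="xylqhm" (len 6), cursors c1@3 c2@4 c3@6, authorship ......
After op 3 (add_cursor(6)): buffer="xylqhm" (len 6), cursors c1@3 c2@4 c3@6 c4@6, authorship ......
After op 4 (insert('l')): buffer="xyllqlhmll" (len 10), cursors c1@4 c2@6 c3@10 c4@10, authorship ...1.2..34
Authorship (.=original, N=cursor N): . . . 1 . 2 . . 3 4
Index 4: author = original

Answer: original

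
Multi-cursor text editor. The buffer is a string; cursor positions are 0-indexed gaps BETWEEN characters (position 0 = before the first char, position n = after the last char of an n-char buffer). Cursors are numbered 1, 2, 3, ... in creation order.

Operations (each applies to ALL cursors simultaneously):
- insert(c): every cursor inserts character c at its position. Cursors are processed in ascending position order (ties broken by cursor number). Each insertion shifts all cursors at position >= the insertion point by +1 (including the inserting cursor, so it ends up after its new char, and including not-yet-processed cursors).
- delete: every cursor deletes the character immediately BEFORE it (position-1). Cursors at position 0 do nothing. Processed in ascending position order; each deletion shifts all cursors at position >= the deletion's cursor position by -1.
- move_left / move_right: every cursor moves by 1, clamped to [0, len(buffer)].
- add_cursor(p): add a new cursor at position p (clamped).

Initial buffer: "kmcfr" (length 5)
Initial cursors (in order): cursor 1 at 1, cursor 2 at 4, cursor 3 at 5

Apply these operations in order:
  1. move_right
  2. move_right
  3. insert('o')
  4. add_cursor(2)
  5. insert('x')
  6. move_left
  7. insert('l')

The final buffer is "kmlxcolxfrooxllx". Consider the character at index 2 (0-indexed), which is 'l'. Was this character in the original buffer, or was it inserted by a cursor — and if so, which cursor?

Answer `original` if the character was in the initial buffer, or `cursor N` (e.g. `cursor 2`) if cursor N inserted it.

After op 1 (move_right): buffer="kmcfr" (len 5), cursors c1@2 c2@5 c3@5, authorship .....
After op 2 (move_right): buffer="kmcfr" (len 5), cursors c1@3 c2@5 c3@5, authorship .....
After op 3 (insert('o')): buffer="kmcofroo" (len 8), cursors c1@4 c2@8 c3@8, authorship ...1..23
After op 4 (add_cursor(2)): buffer="kmcofroo" (len 8), cursors c4@2 c1@4 c2@8 c3@8, authorship ...1..23
After op 5 (insert('x')): buffer="kmxcoxfrooxx" (len 12), cursors c4@3 c1@6 c2@12 c3@12, authorship ..4.11..2323
After op 6 (move_left): buffer="kmxcoxfrooxx" (len 12), cursors c4@2 c1@5 c2@11 c3@11, authorship ..4.11..2323
After op 7 (insert('l')): buffer="kmlxcolxfrooxllx" (len 16), cursors c4@3 c1@7 c2@15 c3@15, authorship ..44.111..232233
Authorship (.=original, N=cursor N): . . 4 4 . 1 1 1 . . 2 3 2 2 3 3
Index 2: author = 4

Answer: cursor 4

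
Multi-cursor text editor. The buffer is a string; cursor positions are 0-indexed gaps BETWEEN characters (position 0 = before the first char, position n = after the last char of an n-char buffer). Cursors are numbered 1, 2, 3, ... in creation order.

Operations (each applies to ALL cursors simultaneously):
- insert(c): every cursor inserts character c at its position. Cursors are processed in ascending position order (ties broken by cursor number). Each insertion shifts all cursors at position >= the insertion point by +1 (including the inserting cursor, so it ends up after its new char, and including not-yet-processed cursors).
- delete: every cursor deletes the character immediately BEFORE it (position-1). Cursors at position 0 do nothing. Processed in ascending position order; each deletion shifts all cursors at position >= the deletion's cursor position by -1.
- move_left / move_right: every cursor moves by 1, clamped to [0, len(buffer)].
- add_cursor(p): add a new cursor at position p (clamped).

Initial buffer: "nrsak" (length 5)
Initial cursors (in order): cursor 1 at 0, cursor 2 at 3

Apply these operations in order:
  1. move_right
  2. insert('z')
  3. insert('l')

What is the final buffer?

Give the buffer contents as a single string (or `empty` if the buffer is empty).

After op 1 (move_right): buffer="nrsak" (len 5), cursors c1@1 c2@4, authorship .....
After op 2 (insert('z')): buffer="nzrsazk" (len 7), cursors c1@2 c2@6, authorship .1...2.
After op 3 (insert('l')): buffer="nzlrsazlk" (len 9), cursors c1@3 c2@8, authorship .11...22.

Answer: nzlrsazlk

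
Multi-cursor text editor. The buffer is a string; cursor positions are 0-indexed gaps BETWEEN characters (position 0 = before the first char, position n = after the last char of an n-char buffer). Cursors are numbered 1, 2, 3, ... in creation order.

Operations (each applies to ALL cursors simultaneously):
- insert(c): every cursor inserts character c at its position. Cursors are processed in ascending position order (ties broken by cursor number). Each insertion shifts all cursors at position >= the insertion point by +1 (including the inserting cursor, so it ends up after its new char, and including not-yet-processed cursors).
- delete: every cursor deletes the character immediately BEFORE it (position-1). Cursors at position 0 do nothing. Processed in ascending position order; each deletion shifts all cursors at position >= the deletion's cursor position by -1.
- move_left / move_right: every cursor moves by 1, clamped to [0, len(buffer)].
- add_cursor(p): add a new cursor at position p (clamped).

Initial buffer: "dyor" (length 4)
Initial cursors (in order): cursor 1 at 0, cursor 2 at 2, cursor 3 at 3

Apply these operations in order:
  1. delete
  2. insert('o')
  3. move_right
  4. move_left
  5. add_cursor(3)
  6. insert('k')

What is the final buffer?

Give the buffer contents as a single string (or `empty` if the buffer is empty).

After op 1 (delete): buffer="dr" (len 2), cursors c1@0 c2@1 c3@1, authorship ..
After op 2 (insert('o')): buffer="odoor" (len 5), cursors c1@1 c2@4 c3@4, authorship 1.23.
After op 3 (move_right): buffer="odoor" (len 5), cursors c1@2 c2@5 c3@5, authorship 1.23.
After op 4 (move_left): buffer="odoor" (len 5), cursors c1@1 c2@4 c3@4, authorship 1.23.
After op 5 (add_cursor(3)): buffer="odoor" (len 5), cursors c1@1 c4@3 c2@4 c3@4, authorship 1.23.
After op 6 (insert('k')): buffer="okdokokkr" (len 9), cursors c1@2 c4@5 c2@8 c3@8, authorship 11.24323.

Answer: okdokokkr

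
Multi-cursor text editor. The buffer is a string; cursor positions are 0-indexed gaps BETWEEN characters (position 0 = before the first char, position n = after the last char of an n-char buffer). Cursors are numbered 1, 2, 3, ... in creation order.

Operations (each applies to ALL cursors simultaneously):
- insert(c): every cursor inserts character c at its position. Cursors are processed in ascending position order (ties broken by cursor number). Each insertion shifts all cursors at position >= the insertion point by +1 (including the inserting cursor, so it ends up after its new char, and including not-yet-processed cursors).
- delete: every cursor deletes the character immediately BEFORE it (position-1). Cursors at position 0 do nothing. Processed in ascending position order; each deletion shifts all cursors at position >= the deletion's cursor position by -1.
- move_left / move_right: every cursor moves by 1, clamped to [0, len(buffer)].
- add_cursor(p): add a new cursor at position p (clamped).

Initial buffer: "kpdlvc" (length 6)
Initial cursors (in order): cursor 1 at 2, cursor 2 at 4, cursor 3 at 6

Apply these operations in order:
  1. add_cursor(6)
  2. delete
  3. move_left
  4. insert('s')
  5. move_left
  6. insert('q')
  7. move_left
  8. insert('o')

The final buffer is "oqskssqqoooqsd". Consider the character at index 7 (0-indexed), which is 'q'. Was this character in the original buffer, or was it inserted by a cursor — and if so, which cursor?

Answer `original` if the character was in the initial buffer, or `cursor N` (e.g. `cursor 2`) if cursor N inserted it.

After op 1 (add_cursor(6)): buffer="kpdlvc" (len 6), cursors c1@2 c2@4 c3@6 c4@6, authorship ......
After op 2 (delete): buffer="kd" (len 2), cursors c1@1 c2@2 c3@2 c4@2, authorship ..
After op 3 (move_left): buffer="kd" (len 2), cursors c1@0 c2@1 c3@1 c4@1, authorship ..
After op 4 (insert('s')): buffer="sksssd" (len 6), cursors c1@1 c2@5 c3@5 c4@5, authorship 1.234.
After op 5 (move_left): buffer="sksssd" (len 6), cursors c1@0 c2@4 c3@4 c4@4, authorship 1.234.
After op 6 (insert('q')): buffer="qskssqqqsd" (len 10), cursors c1@1 c2@8 c3@8 c4@8, authorship 11.232344.
After op 7 (move_left): buffer="qskssqqqsd" (len 10), cursors c1@0 c2@7 c3@7 c4@7, authorship 11.232344.
After op 8 (insert('o')): buffer="oqskssqqoooqsd" (len 14), cursors c1@1 c2@11 c3@11 c4@11, authorship 111.232323444.
Authorship (.=original, N=cursor N): 1 1 1 . 2 3 2 3 2 3 4 4 4 .
Index 7: author = 3

Answer: cursor 3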